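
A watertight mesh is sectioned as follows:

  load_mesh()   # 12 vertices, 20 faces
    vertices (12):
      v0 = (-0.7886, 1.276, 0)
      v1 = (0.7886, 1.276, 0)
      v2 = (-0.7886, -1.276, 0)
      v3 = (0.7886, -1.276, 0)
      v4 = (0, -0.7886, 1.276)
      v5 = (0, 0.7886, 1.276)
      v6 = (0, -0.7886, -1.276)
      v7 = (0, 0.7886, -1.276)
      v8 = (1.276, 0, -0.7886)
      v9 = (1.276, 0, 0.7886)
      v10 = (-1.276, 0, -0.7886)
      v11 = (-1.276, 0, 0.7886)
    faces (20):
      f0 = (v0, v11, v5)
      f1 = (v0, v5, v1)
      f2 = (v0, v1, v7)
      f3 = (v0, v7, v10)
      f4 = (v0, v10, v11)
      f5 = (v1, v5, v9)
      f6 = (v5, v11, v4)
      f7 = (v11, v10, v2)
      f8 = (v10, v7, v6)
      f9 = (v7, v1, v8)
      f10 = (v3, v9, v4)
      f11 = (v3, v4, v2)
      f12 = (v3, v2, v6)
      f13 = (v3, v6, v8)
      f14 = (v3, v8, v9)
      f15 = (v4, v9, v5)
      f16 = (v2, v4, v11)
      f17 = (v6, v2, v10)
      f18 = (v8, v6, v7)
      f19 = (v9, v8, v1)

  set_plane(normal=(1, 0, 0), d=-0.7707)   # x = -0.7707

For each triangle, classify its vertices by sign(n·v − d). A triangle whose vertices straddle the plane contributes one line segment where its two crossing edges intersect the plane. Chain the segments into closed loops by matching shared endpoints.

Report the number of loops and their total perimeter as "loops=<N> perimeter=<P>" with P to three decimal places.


loops=1 perimeter=6.762

Straddling triangles (10 of 20):
  (v0,v11,v5) [--+] → (-0.7707, 0.312288, 0.981612)–(-0.7707, 1.26494, 0.0289632)  len=1.3472
  (v0,v5,v1) [-++] → (-0.7707, 1.26494, 0.0289632)–(-0.7707, 1.276, 0)  len=0.0310
  (v0,v1,v7) [-++] → (-0.7707, 1.276, 0)–(-0.7707, 1.26494, -0.0289632)  len=0.0310
  (v0,v7,v10) [-+-] → (-0.7707, 1.26494, -0.0289632)–(-0.7707, 0.312288, -0.981612)  len=1.3472
  (v5,v11,v4) [+-+] → (-0.7707, 0.312288, 0.981612)–(-0.7707, -0.312288, 0.981612)  len=0.6246
  (v10,v7,v6) [-++] → (-0.7707, 0.312288, -0.981612)–(-0.7707, -0.312288, -0.981612)  len=0.6246
  (v3,v4,v2) [++-] → (-0.7707, -1.26494, 0.0289632)–(-0.7707, -1.276, 0)  len=0.0310
  (v3,v2,v6) [+-+] → (-0.7707, -1.276, 0)–(-0.7707, -1.26494, -0.0289632)  len=0.0310
  (v2,v4,v11) [-+-] → (-0.7707, -1.26494, 0.0289632)–(-0.7707, -0.312288, 0.981612)  len=1.3472
  (v6,v2,v10) [+--] → (-0.7707, -1.26494, -0.0289632)–(-0.7707, -0.312288, -0.981612)  len=1.3472

Chained into 1 loop(s):
  loop 1: 10 segments, perimeter = 6.7622
Total perimeter = 6.762


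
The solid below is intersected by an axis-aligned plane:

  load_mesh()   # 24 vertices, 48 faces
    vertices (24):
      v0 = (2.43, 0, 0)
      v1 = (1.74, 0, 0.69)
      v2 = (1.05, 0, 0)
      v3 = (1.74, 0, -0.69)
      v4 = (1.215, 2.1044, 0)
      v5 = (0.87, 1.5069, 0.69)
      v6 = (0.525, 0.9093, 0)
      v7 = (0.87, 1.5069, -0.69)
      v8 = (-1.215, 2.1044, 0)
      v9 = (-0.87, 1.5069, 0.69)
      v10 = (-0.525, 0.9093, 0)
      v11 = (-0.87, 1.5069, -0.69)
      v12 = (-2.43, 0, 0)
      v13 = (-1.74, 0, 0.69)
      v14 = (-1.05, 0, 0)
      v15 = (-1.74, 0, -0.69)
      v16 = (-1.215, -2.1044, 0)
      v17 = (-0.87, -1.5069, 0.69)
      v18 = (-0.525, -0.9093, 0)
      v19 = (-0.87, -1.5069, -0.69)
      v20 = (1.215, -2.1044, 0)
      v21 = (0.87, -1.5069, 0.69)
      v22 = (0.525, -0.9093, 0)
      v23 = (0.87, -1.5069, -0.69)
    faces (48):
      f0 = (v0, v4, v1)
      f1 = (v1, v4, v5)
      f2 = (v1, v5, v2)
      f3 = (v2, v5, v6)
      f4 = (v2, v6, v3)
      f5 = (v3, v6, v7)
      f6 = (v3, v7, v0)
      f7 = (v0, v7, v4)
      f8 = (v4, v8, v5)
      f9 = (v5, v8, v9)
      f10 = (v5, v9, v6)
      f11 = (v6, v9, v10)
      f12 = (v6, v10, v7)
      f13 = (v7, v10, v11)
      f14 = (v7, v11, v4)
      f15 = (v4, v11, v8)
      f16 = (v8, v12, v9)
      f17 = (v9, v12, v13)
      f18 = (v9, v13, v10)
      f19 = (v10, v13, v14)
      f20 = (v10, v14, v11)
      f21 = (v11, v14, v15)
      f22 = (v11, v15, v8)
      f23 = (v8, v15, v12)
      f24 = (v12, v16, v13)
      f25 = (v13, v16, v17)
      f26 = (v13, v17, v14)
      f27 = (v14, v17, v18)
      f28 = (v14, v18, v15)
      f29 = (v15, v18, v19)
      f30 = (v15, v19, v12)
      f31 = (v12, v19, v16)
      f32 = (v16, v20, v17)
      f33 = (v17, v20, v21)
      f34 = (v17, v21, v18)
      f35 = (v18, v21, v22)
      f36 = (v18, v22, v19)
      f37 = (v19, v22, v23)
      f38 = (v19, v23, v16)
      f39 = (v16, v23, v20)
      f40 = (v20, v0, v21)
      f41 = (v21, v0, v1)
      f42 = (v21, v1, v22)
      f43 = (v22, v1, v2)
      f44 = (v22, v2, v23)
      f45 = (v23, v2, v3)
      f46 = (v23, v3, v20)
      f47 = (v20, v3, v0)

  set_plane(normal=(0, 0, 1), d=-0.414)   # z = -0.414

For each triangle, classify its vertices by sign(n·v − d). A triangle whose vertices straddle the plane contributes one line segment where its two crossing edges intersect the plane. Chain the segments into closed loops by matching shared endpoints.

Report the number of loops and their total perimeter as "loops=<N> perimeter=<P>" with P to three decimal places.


loops=2 perimeter=20.880

Straddling triangles (24 of 48):
  (v2,v6,v3) [++-] → (1.254, 0.36372, -0.414)–(1.464, 0, -0.414)  len=0.4200
  (v3,v6,v7) [-+-] → (1.254, 0.36372, -0.414)–(0.732, 1.26786, -0.414)  len=1.0440
  (v3,v7,v0) [--+] → (1.494, 0.90414, -0.414)–(2.016, 0, -0.414)  len=1.0440
  (v0,v7,v4) [+-+] → (1.494, 0.90414, -0.414)–(1.008, 1.7459, -0.414)  len=0.9720
  (v6,v10,v7) [++-] → (0.312, 1.26786, -0.414)–(0.732, 1.26786, -0.414)  len=0.4200
  (v7,v10,v11) [-+-] → (0.312, 1.26786, -0.414)–(-0.732, 1.26786, -0.414)  len=1.0440
  (v7,v11,v4) [--+] → (-0.036, 1.7459, -0.414)–(1.008, 1.7459, -0.414)  len=1.0440
  (v4,v11,v8) [+-+] → (-0.036, 1.7459, -0.414)–(-1.008, 1.7459, -0.414)  len=0.9720
  (v10,v14,v11) [++-] → (-0.942, 0.90414, -0.414)–(-0.732, 1.26786, -0.414)  len=0.4200
  (v11,v14,v15) [-+-] → (-0.942, 0.90414, -0.414)–(-1.464, 0, -0.414)  len=1.0440
  (v11,v15,v8) [--+] → (-1.53, 0.84176, -0.414)–(-1.008, 1.7459, -0.414)  len=1.0440
  (v8,v15,v12) [+-+] → (-1.53, 0.84176, -0.414)–(-2.016, 0, -0.414)  len=0.9720
  (v14,v18,v15) [++-] → (-1.254, -0.36372, -0.414)–(-1.464, 0, -0.414)  len=0.4200
  (v15,v18,v19) [-+-] → (-1.254, -0.36372, -0.414)–(-0.732, -1.26786, -0.414)  len=1.0440
  (v15,v19,v12) [--+] → (-1.494, -0.90414, -0.414)–(-2.016, 0, -0.414)  len=1.0440
  (v12,v19,v16) [+-+] → (-1.494, -0.90414, -0.414)–(-1.008, -1.7459, -0.414)  len=0.9720
  (v18,v22,v19) [++-] → (-0.312, -1.26786, -0.414)–(-0.732, -1.26786, -0.414)  len=0.4200
  (v19,v22,v23) [-+-] → (-0.312, -1.26786, -0.414)–(0.732, -1.26786, -0.414)  len=1.0440
  (v19,v23,v16) [--+] → (0.036, -1.7459, -0.414)–(-1.008, -1.7459, -0.414)  len=1.0440
  (v16,v23,v20) [+-+] → (0.036, -1.7459, -0.414)–(1.008, -1.7459, -0.414)  len=0.9720
  (v22,v2,v23) [++-] → (0.942, -0.90414, -0.414)–(0.732, -1.26786, -0.414)  len=0.4200
  (v23,v2,v3) [-+-] → (0.942, -0.90414, -0.414)–(1.464, 0, -0.414)  len=1.0440
  (v23,v3,v20) [--+] → (1.53, -0.84176, -0.414)–(1.008, -1.7459, -0.414)  len=1.0440
  (v20,v3,v0) [+-+] → (1.53, -0.84176, -0.414)–(2.016, 0, -0.414)  len=0.9720

Chained into 2 loop(s):
  loop 1: 12 segments, perimeter = 8.7840
  loop 2: 12 segments, perimeter = 12.0960
Total perimeter = 20.880


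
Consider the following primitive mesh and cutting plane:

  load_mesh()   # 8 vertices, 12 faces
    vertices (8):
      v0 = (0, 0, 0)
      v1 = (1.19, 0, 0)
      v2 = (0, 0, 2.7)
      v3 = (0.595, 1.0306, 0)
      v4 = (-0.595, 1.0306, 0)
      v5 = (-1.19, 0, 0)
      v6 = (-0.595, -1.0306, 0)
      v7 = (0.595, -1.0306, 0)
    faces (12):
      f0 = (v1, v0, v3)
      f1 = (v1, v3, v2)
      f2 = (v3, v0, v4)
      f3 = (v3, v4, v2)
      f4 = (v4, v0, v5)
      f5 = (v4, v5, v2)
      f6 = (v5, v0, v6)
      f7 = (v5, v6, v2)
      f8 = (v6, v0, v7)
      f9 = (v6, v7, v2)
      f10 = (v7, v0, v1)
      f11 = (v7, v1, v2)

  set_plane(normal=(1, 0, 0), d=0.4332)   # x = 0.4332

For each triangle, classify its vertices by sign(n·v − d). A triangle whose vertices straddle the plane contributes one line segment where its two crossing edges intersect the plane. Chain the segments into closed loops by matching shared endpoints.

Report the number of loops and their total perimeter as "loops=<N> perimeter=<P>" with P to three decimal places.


Straddling triangles (8 of 12):
  (v1,v0,v3) [+-+] → (0.4332, 0, 0)–(0.4332, 0.750346, 0)  len=0.7503
  (v1,v3,v2) [++-] → (0.4332, 0.750346, 0.734218)–(0.4332, 0, 1.71711)  len=1.2366
  (v3,v0,v4) [+--] → (0.4332, 0.750346, 0)–(0.4332, 1.0306, 0)  len=0.2803
  (v3,v4,v2) [+--] → (0.4332, 1.0306, 0)–(0.4332, 0.750346, 0.734218)  len=0.7859
  (v6,v0,v7) [--+] → (0.4332, -0.750346, 0)–(0.4332, -1.0306, 0)  len=0.2803
  (v6,v7,v2) [-+-] → (0.4332, -1.0306, 0)–(0.4332, -0.750346, 0.734218)  len=0.7859
  (v7,v0,v1) [+-+] → (0.4332, -0.750346, 0)–(0.4332, 0, 0)  len=0.7503
  (v7,v1,v2) [++-] → (0.4332, 0, 1.71711)–(0.4332, -0.750346, 0.734218)  len=1.2366

Chained into 1 loop(s):
  loop 1: 8 segments, perimeter = 6.1061
Total perimeter = 6.106

loops=1 perimeter=6.106


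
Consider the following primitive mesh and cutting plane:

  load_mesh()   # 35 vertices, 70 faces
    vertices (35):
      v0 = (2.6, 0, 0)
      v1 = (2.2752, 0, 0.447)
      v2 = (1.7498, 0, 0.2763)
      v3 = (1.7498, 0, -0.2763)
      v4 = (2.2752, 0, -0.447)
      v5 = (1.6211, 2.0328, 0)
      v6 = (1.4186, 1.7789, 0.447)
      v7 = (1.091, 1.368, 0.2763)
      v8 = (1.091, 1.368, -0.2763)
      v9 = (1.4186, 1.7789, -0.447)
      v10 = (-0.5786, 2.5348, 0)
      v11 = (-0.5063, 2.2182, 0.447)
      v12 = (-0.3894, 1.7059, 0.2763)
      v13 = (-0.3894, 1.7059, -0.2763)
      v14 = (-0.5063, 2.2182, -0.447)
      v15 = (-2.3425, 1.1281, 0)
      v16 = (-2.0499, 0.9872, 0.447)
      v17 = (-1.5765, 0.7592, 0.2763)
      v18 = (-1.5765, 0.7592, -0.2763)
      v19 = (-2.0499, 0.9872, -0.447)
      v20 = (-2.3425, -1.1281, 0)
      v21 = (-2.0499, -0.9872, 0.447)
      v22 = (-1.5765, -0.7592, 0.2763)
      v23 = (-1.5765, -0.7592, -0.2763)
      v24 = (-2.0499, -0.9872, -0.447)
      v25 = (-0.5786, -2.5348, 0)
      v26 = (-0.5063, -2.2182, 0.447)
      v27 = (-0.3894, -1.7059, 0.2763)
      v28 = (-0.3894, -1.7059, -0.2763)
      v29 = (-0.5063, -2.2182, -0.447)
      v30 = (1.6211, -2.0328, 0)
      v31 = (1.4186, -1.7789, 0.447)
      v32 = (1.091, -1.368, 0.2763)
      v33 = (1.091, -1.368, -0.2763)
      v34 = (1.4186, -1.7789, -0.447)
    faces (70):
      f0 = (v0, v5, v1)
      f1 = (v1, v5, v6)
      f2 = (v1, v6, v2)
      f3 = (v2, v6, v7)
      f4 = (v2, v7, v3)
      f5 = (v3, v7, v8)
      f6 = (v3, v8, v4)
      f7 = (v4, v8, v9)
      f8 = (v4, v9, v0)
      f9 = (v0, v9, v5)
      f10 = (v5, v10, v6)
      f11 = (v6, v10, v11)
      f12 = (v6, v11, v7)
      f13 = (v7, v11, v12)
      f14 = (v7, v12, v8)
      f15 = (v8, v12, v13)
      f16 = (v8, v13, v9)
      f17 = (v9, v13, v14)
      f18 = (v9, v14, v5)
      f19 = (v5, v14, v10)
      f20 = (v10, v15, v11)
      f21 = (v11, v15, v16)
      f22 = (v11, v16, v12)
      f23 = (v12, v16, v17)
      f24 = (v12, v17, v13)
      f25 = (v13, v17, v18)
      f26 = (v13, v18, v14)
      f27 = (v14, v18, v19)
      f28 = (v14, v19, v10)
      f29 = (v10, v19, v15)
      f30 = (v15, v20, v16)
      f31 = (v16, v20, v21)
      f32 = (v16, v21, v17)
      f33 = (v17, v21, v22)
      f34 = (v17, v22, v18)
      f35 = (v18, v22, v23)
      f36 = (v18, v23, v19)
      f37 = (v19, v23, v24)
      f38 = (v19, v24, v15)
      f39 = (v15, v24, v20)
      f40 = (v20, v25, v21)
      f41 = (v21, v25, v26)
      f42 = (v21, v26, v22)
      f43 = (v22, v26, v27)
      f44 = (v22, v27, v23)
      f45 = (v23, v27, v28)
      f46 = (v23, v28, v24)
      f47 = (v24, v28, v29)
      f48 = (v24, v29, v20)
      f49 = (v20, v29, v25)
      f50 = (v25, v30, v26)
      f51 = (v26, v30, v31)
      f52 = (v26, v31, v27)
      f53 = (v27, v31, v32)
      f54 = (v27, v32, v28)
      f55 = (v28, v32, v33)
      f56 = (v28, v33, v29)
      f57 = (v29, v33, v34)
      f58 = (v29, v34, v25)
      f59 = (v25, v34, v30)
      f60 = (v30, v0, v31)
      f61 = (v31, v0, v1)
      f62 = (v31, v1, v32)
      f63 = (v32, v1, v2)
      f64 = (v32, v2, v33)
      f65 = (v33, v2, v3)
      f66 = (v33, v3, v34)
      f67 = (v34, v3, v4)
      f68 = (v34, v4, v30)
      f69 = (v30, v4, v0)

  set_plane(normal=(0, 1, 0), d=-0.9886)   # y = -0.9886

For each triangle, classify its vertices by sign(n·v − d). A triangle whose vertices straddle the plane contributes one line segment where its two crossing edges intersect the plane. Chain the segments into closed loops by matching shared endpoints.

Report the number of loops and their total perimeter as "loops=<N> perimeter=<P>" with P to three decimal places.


Straddling triangles (22 of 70):
  (v15,v20,v16) [+-+] → (-2.3425, -0.9886, 0)–(-2.3232, -0.9886, 0.0294788)  len=0.0352
  (v16,v20,v21) [+-+] → (-2.3232, -0.9886, 0.0294788)–(-2.05281, -0.9886, 0.442559)  len=0.4937
  (v15,v24,v20) [++-] → (-2.05281, -0.9886, -0.442559)–(-2.3425, -0.9886, 0)  len=0.5289
  (v20,v25,v21) [--+] → (-2.04857, -0.9886, 0.446596)–(-2.05281, -0.9886, 0.442559)  len=0.0059
  (v21,v25,v26) [+--] → (-2.04857, -0.9886, 0.446596)–(-2.04814, -0.9886, 0.447)  len=0.0006
  (v21,v26,v22) [+-+] → (-2.04814, -0.9886, 0.447)–(-1.40823, -0.9886, 0.303139)  len=0.6559
  (v22,v26,v27) [+--] → (-1.40823, -0.9886, 0.303139)–(-1.28885, -0.9886, 0.2763)  len=0.1224
  (v22,v27,v23) [+-+] → (-1.28885, -0.9886, 0.2763)–(-1.28885, -0.9886, -0.142397)  len=0.4187
  (v23,v27,v28) [+--] → (-1.28885, -0.9886, -0.142397)–(-1.28885, -0.9886, -0.2763)  len=0.1339
  (v23,v28,v24) [+-+] → (-1.28885, -0.9886, -0.2763)–(-2.04667, -0.9886, -0.446667)  len=0.7767
  (v24,v28,v29) [+--] → (-2.04667, -0.9886, -0.446667)–(-2.04814, -0.9886, -0.447)  len=0.0015
  (v24,v29,v20) [+--] → (-2.04814, -0.9886, -0.447)–(-2.05281, -0.9886, -0.442559)  len=0.0064
  (v30,v0,v31) [-+-] → (2.12394, -0.9886, 0)–(1.94345, -0.9886, 0.248414)  len=0.3071
  (v31,v0,v1) [-++] → (1.94345, -0.9886, 0.248414)–(1.79916, -0.9886, 0.447)  len=0.2455
  (v31,v1,v32) [-+-] → (1.79916, -0.9886, 0.447)–(1.41943, -0.9886, 0.323642)  len=0.3993
  (v32,v1,v2) [-++] → (1.41943, -0.9886, 0.323642)–(1.27371, -0.9886, 0.2763)  len=0.1532
  (v32,v2,v33) [-+-] → (1.27371, -0.9886, 0.2763)–(1.27371, -0.9886, -0.123042)  len=0.3993
  (v33,v2,v3) [-++] → (1.27371, -0.9886, -0.123042)–(1.27371, -0.9886, -0.2763)  len=0.1533
  (v33,v3,v34) [-+-] → (1.27371, -0.9886, -0.2763)–(1.56574, -0.9886, -0.371164)  len=0.3071
  (v34,v3,v4) [-++] → (1.56574, -0.9886, -0.371164)–(1.79916, -0.9886, -0.447)  len=0.2454
  (v34,v4,v30) [-+-] → (1.79916, -0.9886, -0.447)–(1.9571, -0.9886, -0.229613)  len=0.2687
  (v30,v4,v0) [-++] → (1.9571, -0.9886, -0.229613)–(2.12394, -0.9886, 0)  len=0.2838

Chained into 2 loop(s):
  loop 1: 12 segments, perimeter = 3.1799
  loop 2: 10 segments, perimeter = 2.7626
Total perimeter = 5.942

loops=2 perimeter=5.942


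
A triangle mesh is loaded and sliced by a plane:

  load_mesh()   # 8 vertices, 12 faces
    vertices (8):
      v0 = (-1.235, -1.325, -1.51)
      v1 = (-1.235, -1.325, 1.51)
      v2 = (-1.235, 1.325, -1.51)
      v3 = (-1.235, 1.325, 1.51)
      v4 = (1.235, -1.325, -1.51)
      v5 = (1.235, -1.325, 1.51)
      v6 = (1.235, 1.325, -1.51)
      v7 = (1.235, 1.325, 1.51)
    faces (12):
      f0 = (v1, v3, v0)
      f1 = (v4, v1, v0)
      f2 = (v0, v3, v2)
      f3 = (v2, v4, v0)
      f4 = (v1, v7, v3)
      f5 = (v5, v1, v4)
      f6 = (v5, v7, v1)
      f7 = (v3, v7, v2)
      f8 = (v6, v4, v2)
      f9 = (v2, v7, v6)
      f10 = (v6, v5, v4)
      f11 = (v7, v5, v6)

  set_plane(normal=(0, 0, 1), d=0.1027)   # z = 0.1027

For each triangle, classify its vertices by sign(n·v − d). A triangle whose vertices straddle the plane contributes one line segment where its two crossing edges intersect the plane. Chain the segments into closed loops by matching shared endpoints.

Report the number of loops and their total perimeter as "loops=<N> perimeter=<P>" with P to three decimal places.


loops=1 perimeter=10.240

Straddling triangles (8 of 12):
  (v1,v3,v0) [++-] → (-1.235, 0.0901175, 0.1027)–(-1.235, -1.325, 0.1027)  len=1.4151
  (v4,v1,v0) [-+-] → (-0.0839964, -1.325, 0.1027)–(-1.235, -1.325, 0.1027)  len=1.1510
  (v0,v3,v2) [-+-] → (-1.235, 0.0901175, 0.1027)–(-1.235, 1.325, 0.1027)  len=1.2349
  (v5,v1,v4) [++-] → (-0.0839964, -1.325, 0.1027)–(1.235, -1.325, 0.1027)  len=1.3190
  (v3,v7,v2) [++-] → (0.0839964, 1.325, 0.1027)–(-1.235, 1.325, 0.1027)  len=1.3190
  (v2,v7,v6) [-+-] → (0.0839964, 1.325, 0.1027)–(1.235, 1.325, 0.1027)  len=1.1510
  (v6,v5,v4) [-+-] → (1.235, -0.0901175, 0.1027)–(1.235, -1.325, 0.1027)  len=1.2349
  (v7,v5,v6) [++-] → (1.235, -0.0901175, 0.1027)–(1.235, 1.325, 0.1027)  len=1.4151

Chained into 1 loop(s):
  loop 1: 8 segments, perimeter = 10.2400
Total perimeter = 10.240


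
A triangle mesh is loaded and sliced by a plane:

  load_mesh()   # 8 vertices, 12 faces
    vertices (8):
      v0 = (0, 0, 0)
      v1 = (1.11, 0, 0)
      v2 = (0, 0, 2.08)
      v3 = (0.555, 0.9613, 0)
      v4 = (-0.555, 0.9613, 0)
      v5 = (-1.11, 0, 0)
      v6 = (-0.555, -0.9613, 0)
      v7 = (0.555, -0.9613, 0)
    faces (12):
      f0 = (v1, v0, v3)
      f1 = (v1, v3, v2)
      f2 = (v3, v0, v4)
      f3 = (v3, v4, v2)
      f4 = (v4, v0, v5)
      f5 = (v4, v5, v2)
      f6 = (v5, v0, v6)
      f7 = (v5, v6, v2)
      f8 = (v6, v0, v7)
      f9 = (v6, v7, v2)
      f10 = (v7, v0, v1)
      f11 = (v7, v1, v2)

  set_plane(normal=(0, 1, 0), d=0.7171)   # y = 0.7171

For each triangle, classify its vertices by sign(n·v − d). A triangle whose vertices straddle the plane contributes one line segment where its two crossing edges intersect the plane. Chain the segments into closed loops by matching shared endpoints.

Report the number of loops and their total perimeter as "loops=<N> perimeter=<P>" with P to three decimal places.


Straddling triangles (6 of 12):
  (v1,v0,v3) [--+] → (0.414013, 0.7171, 0)–(0.695987, 0.7171, 0)  len=0.2820
  (v1,v3,v2) [-+-] → (0.695987, 0.7171, 0)–(0.414013, 0.7171, 0.528384)  len=0.5989
  (v3,v0,v4) [+-+] → (0.414013, 0.7171, 0)–(-0.414013, 0.7171, 0)  len=0.8280
  (v3,v4,v2) [++-] → (-0.414013, 0.7171, 0.528384)–(0.414013, 0.7171, 0.528384)  len=0.8280
  (v4,v0,v5) [+--] → (-0.414013, 0.7171, 0)–(-0.695987, 0.7171, 0)  len=0.2820
  (v4,v5,v2) [+--] → (-0.695987, 0.7171, 0)–(-0.414013, 0.7171, 0.528384)  len=0.5989

Chained into 1 loop(s):
  loop 1: 6 segments, perimeter = 3.4178
Total perimeter = 3.418

loops=1 perimeter=3.418


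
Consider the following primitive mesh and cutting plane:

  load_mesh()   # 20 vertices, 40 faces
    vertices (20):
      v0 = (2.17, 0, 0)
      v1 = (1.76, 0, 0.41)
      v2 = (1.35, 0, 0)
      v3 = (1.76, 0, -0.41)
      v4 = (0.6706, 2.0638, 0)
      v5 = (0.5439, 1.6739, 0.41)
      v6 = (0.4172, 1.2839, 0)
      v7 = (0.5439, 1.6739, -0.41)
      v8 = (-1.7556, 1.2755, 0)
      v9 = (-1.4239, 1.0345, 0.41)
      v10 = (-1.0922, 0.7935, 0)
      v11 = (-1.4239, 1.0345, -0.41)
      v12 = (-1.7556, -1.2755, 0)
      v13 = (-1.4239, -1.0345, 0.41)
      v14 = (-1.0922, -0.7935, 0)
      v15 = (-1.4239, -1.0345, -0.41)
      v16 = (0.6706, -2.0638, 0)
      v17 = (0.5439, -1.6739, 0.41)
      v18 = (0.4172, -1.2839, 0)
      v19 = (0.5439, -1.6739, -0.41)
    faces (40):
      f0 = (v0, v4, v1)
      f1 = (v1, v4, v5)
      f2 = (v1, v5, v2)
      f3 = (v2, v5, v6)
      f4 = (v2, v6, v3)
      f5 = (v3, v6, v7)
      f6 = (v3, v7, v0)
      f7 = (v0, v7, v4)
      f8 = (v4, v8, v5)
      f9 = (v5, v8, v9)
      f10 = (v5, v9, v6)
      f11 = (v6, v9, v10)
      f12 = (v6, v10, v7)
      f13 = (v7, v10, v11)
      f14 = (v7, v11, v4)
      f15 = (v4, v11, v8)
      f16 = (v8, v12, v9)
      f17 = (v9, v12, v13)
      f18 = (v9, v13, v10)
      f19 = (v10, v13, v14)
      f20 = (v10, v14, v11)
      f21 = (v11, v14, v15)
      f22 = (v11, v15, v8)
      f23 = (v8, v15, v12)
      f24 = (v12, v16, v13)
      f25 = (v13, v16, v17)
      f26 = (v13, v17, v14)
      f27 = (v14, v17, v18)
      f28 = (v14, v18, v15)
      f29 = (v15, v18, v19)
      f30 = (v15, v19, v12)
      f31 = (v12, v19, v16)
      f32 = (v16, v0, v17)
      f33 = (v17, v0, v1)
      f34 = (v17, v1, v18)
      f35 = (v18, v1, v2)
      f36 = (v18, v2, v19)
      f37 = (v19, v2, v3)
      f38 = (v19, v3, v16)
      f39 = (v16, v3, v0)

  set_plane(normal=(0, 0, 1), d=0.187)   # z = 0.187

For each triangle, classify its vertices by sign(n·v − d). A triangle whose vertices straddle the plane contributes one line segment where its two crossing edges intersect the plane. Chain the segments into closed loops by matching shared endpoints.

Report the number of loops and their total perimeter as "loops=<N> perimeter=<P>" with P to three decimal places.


loops=2 perimeter=20.690

Straddling triangles (20 of 40):
  (v0,v4,v1) [--+] → (1.16747, 1.12251, 0.187)–(1.983, 0, 0.187)  len=1.3875
  (v1,v4,v5) [+-+] → (1.16747, 1.12251, 0.187)–(0.612812, 1.88597, 0.187)  len=0.9437
  (v1,v5,v2) [++-] → (0.98234, 0.763462, 0.187)–(1.537, 0, 0.187)  len=0.9437
  (v2,v5,v6) [-+-] → (0.98234, 0.763462, 0.187)–(0.474988, 1.46178, 0.187)  len=0.8632
  (v4,v8,v5) [--+] → (-0.706804, 1.45721, 0.187)–(0.612812, 1.88597, 0.187)  len=1.3875
  (v5,v8,v9) [+-+] → (-0.706804, 1.45721, 0.187)–(-1.60431, 1.16558, 0.187)  len=0.9437
  (v5,v9,v6) [++-] → (-0.422521, 1.17015, 0.187)–(0.474988, 1.46178, 0.187)  len=0.9437
  (v6,v9,v10) [-+-] → (-0.422521, 1.17015, 0.187)–(-1.24349, 0.90342, 0.187)  len=0.8632
  (v8,v12,v9) [--+] → (-1.60431, -0.221915, 0.187)–(-1.60431, 1.16558, 0.187)  len=1.3875
  (v9,v12,v13) [+-+] → (-1.60431, -0.221915, 0.187)–(-1.60431, -1.16558, 0.187)  len=0.9437
  (v9,v13,v10) [++-] → (-1.24349, -0.0402463, 0.187)–(-1.24349, 0.90342, 0.187)  len=0.9437
  (v10,v13,v14) [-+-] → (-1.24349, -0.0402463, 0.187)–(-1.24349, -0.90342, 0.187)  len=0.8632
  (v12,v16,v13) [--+] → (-0.284696, -1.59434, 0.187)–(-1.60431, -1.16558, 0.187)  len=1.3875
  (v13,v16,v17) [+-+] → (-0.284696, -1.59434, 0.187)–(0.612812, -1.88597, 0.187)  len=0.9437
  (v13,v17,v14) [++-] → (-0.345979, -1.19505, 0.187)–(-1.24349, -0.90342, 0.187)  len=0.9437
  (v14,v17,v18) [-+-] → (-0.345979, -1.19505, 0.187)–(0.474988, -1.46178, 0.187)  len=0.8632
  (v16,v0,v17) [--+] → (1.42834, -0.763462, 0.187)–(0.612812, -1.88597, 0.187)  len=1.3875
  (v17,v0,v1) [+-+] → (1.42834, -0.763462, 0.187)–(1.983, 0, 0.187)  len=0.9437
  (v17,v1,v18) [++-] → (1.02965, -0.698316, 0.187)–(0.474988, -1.46178, 0.187)  len=0.9437
  (v18,v1,v2) [-+-] → (1.02965, -0.698316, 0.187)–(1.537, 0, 0.187)  len=0.8632

Chained into 2 loop(s):
  loop 1: 10 segments, perimeter = 11.6559
  loop 2: 10 segments, perimeter = 9.0343
Total perimeter = 20.690


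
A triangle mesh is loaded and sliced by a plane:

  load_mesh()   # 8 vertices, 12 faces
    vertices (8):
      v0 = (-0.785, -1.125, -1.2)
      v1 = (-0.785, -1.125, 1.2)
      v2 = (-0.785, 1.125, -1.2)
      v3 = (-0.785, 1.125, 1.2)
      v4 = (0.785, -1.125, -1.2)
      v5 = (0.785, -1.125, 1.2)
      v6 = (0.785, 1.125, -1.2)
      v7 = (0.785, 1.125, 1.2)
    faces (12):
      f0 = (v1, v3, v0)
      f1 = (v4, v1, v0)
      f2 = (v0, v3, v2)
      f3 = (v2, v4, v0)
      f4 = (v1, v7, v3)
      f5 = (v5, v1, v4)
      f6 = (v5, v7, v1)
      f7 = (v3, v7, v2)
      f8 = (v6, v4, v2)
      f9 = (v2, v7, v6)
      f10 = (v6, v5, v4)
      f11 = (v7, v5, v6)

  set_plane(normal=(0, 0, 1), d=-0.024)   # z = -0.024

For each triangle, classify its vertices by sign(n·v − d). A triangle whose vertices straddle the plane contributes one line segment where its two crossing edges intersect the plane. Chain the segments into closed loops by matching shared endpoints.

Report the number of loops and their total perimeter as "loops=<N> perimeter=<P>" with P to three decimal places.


loops=1 perimeter=7.640

Straddling triangles (8 of 12):
  (v1,v3,v0) [++-] → (-0.785, -0.0225, -0.024)–(-0.785, -1.125, -0.024)  len=1.1025
  (v4,v1,v0) [-+-] → (0.0157, -1.125, -0.024)–(-0.785, -1.125, -0.024)  len=0.8007
  (v0,v3,v2) [-+-] → (-0.785, -0.0225, -0.024)–(-0.785, 1.125, -0.024)  len=1.1475
  (v5,v1,v4) [++-] → (0.0157, -1.125, -0.024)–(0.785, -1.125, -0.024)  len=0.7693
  (v3,v7,v2) [++-] → (-0.0157, 1.125, -0.024)–(-0.785, 1.125, -0.024)  len=0.7693
  (v2,v7,v6) [-+-] → (-0.0157, 1.125, -0.024)–(0.785, 1.125, -0.024)  len=0.8007
  (v6,v5,v4) [-+-] → (0.785, 0.0225, -0.024)–(0.785, -1.125, -0.024)  len=1.1475
  (v7,v5,v6) [++-] → (0.785, 0.0225, -0.024)–(0.785, 1.125, -0.024)  len=1.1025

Chained into 1 loop(s):
  loop 1: 8 segments, perimeter = 7.6400
Total perimeter = 7.640


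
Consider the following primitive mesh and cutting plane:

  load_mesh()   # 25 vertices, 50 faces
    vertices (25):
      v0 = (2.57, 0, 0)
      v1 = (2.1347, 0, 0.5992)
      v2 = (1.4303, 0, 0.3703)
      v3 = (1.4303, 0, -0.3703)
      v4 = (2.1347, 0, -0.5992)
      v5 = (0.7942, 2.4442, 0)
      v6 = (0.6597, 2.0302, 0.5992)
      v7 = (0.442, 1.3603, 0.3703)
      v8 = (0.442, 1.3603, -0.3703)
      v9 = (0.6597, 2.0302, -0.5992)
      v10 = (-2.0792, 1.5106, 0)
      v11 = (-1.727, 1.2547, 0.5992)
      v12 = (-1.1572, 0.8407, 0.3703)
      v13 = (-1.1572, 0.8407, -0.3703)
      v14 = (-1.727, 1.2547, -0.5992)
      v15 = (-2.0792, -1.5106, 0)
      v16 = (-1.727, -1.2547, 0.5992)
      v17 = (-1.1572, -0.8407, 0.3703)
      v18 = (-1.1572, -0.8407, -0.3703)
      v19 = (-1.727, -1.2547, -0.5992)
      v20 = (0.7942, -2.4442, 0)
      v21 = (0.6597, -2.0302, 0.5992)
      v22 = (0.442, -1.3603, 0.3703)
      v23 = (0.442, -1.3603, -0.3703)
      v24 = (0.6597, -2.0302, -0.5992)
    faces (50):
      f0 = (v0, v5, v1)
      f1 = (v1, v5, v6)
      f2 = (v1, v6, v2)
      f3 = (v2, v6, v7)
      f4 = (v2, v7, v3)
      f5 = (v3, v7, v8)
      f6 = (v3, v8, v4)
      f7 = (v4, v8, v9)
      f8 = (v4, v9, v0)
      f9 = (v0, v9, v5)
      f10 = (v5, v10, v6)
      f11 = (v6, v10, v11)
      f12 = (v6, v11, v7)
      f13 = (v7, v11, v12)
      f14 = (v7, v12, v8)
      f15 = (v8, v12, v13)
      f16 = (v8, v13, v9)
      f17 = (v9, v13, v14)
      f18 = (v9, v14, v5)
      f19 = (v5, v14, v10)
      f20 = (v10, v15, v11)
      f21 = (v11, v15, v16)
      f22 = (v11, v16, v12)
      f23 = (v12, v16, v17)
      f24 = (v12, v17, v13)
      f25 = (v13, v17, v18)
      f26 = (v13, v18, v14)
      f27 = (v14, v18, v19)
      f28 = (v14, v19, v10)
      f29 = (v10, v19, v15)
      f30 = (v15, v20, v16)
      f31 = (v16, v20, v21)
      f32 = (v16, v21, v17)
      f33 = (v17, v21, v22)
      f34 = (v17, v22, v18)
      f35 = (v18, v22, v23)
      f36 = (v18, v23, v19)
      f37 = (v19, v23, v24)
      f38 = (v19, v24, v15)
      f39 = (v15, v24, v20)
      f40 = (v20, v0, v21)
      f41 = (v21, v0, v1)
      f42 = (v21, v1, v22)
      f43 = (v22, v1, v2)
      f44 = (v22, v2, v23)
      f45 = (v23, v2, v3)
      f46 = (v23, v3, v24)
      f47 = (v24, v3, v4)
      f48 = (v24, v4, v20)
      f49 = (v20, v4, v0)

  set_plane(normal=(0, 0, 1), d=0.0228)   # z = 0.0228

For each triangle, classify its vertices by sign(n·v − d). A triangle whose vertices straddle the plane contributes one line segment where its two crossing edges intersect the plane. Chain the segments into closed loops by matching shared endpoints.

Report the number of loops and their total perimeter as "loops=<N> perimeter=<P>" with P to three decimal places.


loops=2 perimeter=23.416

Straddling triangles (20 of 50):
  (v0,v5,v1) [--+] → (0.845207, 2.3512, 0.0228)–(2.55344, 0, 0.0228)  len=2.9062
  (v1,v5,v6) [+-+] → (0.845207, 2.3512, 0.0228)–(0.789082, 2.42845, 0.0228)  len=0.0955
  (v2,v7,v3) [++-] → (0.905724, 0.722028, 0.0228)–(1.4303, 0, 0.0228)  len=0.8925
  (v3,v7,v8) [-+-] → (0.905724, 0.722028, 0.0228)–(0.442, 1.3603, 0.0228)  len=0.7889
  (v5,v10,v6) [--+] → (-1.97498, 1.53037, 0.0228)–(0.789082, 2.42845, 0.0228)  len=2.9063
  (v6,v10,v11) [+-+] → (-1.97498, 1.53037, 0.0228)–(-2.0658, 1.50086, 0.0228)  len=0.0955
  (v7,v12,v8) [++-] → (-0.406833, 1.0845, 0.0228)–(0.442, 1.3603, 0.0228)  len=0.8925
  (v8,v12,v13) [-+-] → (-0.406833, 1.0845, 0.0228)–(-1.1572, 0.8407, 0.0228)  len=0.7890
  (v10,v15,v11) [--+] → (-2.0658, -1.40538, 0.0228)–(-2.0658, 1.50086, 0.0228)  len=2.9062
  (v11,v15,v16) [+-+] → (-2.0658, -1.40538, 0.0228)–(-2.0658, -1.50086, 0.0228)  len=0.0955
  (v12,v17,v13) [++-] → (-1.1572, -0.0517633, 0.0228)–(-1.1572, 0.8407, 0.0228)  len=0.8925
  (v13,v17,v18) [-+-] → (-1.1572, -0.0517633, 0.0228)–(-1.1572, -0.8407, 0.0228)  len=0.7889
  (v15,v20,v16) [--+] → (0.698266, -2.39894, 0.0228)–(-2.0658, -1.50086, 0.0228)  len=2.9063
  (v16,v20,v21) [+-+] → (0.698266, -2.39894, 0.0228)–(0.789082, -2.42845, 0.0228)  len=0.0955
  (v17,v22,v18) [++-] → (-0.308367, -1.1165, 0.0228)–(-1.1572, -0.8407, 0.0228)  len=0.8925
  (v18,v22,v23) [-+-] → (-0.308367, -1.1165, 0.0228)–(0.442, -1.3603, 0.0228)  len=0.7890
  (v20,v0,v21) [--+] → (2.49731, -0.0772506, 0.0228)–(0.789082, -2.42845, 0.0228)  len=2.9062
  (v21,v0,v1) [+-+] → (2.49731, -0.0772506, 0.0228)–(2.55344, 0, 0.0228)  len=0.0955
  (v22,v2,v23) [++-] → (0.966576, -0.638272, 0.0228)–(0.442, -1.3603, 0.0228)  len=0.8925
  (v23,v2,v3) [-+-] → (0.966576, -0.638272, 0.0228)–(1.4303, 0, 0.0228)  len=0.7889

Chained into 2 loop(s):
  loop 1: 10 segments, perimeter = 15.0087
  loop 2: 10 segments, perimeter = 8.4072
Total perimeter = 23.416


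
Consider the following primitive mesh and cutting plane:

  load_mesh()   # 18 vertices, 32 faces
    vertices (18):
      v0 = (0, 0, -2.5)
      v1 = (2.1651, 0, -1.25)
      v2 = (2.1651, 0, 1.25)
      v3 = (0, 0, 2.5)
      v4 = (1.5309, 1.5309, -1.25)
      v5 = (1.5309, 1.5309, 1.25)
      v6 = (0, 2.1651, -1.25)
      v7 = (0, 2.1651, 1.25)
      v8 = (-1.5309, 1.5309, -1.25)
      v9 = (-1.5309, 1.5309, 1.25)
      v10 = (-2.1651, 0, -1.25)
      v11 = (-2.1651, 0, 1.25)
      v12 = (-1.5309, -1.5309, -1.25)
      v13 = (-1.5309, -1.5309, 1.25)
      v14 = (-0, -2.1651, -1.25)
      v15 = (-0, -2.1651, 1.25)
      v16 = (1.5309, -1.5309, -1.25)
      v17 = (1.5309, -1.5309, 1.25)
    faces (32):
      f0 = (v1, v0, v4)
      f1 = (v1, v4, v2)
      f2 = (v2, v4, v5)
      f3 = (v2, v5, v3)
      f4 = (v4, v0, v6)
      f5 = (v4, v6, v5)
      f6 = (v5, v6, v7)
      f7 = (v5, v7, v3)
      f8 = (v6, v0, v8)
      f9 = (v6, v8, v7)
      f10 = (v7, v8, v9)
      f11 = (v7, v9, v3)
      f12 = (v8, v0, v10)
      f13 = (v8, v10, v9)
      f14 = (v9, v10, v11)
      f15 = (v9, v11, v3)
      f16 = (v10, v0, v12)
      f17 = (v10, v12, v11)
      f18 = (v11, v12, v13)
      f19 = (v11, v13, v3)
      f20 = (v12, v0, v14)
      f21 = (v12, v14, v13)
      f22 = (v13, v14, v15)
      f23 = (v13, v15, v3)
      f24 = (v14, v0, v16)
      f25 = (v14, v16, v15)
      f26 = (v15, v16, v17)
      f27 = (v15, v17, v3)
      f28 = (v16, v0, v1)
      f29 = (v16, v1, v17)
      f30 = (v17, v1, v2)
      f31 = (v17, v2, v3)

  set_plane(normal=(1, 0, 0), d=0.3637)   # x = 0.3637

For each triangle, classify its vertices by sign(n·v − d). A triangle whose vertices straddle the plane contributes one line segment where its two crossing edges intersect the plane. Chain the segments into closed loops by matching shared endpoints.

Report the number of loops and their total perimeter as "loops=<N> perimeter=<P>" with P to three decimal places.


loops=1 perimeter=14.120

Straddling triangles (12 of 32):
  (v1,v0,v4) [+-+] → (0.3637, 0, -2.29002)–(0.3637, 0.3637, -2.20303)  len=0.3740
  (v2,v5,v3) [++-] → (0.3637, 0.3637, 2.20303)–(0.3637, 0, 2.29002)  len=0.3740
  (v4,v0,v6) [+--] → (0.3637, 0.3637, -2.20303)–(0.3637, 2.01443, -1.25)  len=1.9061
  (v4,v6,v5) [+-+] → (0.3637, 2.01443, -1.25)–(0.3637, 2.01443, -0.656068)  len=0.5939
  (v5,v6,v7) [+--] → (0.3637, 2.01443, -0.656068)–(0.3637, 2.01443, 1.25)  len=1.9061
  (v5,v7,v3) [+--] → (0.3637, 2.01443, 1.25)–(0.3637, 0.3637, 2.20303)  len=1.9061
  (v14,v0,v16) [--+] → (0.3637, -0.3637, -2.20303)–(0.3637, -2.01443, -1.25)  len=1.9061
  (v14,v16,v15) [-+-] → (0.3637, -2.01443, -1.25)–(0.3637, -2.01443, 0.656068)  len=1.9061
  (v15,v16,v17) [-++] → (0.3637, -2.01443, 0.656068)–(0.3637, -2.01443, 1.25)  len=0.5939
  (v15,v17,v3) [-+-] → (0.3637, -2.01443, 1.25)–(0.3637, -0.3637, 2.20303)  len=1.9061
  (v16,v0,v1) [+-+] → (0.3637, -0.3637, -2.20303)–(0.3637, 0, -2.29002)  len=0.3740
  (v17,v2,v3) [++-] → (0.3637, 0, 2.29002)–(0.3637, -0.3637, 2.20303)  len=0.3740

Chained into 1 loop(s):
  loop 1: 12 segments, perimeter = 14.1202
Total perimeter = 14.120


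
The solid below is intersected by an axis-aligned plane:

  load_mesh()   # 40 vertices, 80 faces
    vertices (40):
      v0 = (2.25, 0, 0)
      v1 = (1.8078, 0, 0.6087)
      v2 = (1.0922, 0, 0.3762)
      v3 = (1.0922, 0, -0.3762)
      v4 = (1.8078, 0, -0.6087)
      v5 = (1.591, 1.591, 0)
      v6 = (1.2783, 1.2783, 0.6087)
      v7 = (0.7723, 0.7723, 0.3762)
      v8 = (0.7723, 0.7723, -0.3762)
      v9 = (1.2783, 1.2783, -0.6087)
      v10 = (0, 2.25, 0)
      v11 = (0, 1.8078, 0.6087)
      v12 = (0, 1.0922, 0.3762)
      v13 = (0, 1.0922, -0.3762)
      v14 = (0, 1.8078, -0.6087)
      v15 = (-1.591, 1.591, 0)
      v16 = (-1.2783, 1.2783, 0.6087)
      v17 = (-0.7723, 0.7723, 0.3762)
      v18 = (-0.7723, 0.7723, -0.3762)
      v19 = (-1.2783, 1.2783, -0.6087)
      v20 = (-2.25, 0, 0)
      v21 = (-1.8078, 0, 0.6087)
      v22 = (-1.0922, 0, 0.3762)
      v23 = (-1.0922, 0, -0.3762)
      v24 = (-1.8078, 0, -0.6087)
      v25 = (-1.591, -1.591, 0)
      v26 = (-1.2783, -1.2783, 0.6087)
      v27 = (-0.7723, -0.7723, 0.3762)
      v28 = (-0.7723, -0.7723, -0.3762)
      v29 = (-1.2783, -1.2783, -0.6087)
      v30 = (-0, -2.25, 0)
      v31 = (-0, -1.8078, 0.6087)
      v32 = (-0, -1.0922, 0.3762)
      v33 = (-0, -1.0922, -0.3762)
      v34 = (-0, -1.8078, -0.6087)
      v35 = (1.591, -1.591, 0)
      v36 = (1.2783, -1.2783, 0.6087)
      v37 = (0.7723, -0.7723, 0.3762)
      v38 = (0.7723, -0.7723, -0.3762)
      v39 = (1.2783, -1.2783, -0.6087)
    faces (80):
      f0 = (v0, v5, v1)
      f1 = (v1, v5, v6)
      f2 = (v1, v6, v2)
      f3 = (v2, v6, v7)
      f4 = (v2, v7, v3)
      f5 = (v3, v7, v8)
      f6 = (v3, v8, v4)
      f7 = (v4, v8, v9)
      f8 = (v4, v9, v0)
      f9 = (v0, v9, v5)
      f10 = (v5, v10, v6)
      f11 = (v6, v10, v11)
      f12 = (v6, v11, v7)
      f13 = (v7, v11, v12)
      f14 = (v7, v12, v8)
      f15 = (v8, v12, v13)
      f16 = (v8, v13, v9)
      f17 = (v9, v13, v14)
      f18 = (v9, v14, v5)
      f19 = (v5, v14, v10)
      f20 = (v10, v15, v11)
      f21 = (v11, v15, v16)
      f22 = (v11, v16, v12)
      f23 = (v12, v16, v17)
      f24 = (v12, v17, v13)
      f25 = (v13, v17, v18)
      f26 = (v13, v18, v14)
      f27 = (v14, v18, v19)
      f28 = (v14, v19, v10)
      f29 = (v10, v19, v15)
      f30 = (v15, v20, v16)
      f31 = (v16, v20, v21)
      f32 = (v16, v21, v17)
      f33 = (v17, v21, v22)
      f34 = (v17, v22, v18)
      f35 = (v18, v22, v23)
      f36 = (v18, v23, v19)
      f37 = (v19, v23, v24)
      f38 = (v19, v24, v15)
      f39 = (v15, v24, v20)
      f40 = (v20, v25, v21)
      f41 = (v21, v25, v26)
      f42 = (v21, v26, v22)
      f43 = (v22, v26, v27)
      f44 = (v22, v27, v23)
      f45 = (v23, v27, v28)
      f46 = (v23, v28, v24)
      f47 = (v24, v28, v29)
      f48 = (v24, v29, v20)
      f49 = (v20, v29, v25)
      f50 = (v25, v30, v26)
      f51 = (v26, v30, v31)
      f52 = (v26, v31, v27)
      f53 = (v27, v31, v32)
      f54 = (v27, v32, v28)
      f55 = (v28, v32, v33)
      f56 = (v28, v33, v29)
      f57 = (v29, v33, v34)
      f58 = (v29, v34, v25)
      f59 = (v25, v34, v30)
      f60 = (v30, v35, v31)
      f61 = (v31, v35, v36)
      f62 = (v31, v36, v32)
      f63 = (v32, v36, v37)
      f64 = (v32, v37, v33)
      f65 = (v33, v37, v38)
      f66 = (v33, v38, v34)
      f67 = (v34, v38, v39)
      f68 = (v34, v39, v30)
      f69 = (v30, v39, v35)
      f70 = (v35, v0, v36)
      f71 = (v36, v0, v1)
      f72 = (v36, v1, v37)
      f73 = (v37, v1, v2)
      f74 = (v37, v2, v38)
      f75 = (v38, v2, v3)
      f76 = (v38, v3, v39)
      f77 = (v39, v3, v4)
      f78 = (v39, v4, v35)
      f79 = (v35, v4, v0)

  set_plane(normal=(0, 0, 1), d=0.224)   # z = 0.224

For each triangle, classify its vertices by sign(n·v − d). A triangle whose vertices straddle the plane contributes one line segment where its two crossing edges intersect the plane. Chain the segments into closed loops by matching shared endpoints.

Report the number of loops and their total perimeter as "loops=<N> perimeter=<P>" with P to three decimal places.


Straddling triangles (32 of 80):
  (v0,v5,v1) [--+] → (1.67078, 1.00552, 0.224)–(2.08727, 0, 0.224)  len=1.0884
  (v1,v5,v6) [+-+] → (1.67078, 1.00552, 0.224)–(1.47593, 1.47593, 0.224)  len=0.5092
  (v2,v7,v3) [++-] → (0.837011, 0.616075, 0.224)–(1.0922, 0, 0.224)  len=0.6668
  (v3,v7,v8) [-+-] → (0.837011, 0.616075, 0.224)–(0.7723, 0.7723, 0.224)  len=0.1691
  (v5,v10,v6) [--+] → (0.470411, 1.89242, 0.224)–(1.47593, 1.47593, 0.224)  len=1.0884
  (v6,v10,v11) [+-+] → (0.470411, 1.89242, 0.224)–(0, 2.08727, 0.224)  len=0.5092
  (v7,v12,v8) [++-] → (0.156225, 1.02749, 0.224)–(0.7723, 0.7723, 0.224)  len=0.6668
  (v8,v12,v13) [-+-] → (0.156225, 1.02749, 0.224)–(0, 1.0922, 0.224)  len=0.1691
  (v10,v15,v11) [--+] → (-1.00552, 1.67078, 0.224)–(0, 2.08727, 0.224)  len=1.0884
  (v11,v15,v16) [+-+] → (-1.00552, 1.67078, 0.224)–(-1.47593, 1.47593, 0.224)  len=0.5092
  (v12,v17,v13) [++-] → (-0.616075, 0.837011, 0.224)–(0, 1.0922, 0.224)  len=0.6668
  (v13,v17,v18) [-+-] → (-0.616075, 0.837011, 0.224)–(-0.7723, 0.7723, 0.224)  len=0.1691
  (v15,v20,v16) [--+] → (-1.89242, 0.470411, 0.224)–(-1.47593, 1.47593, 0.224)  len=1.0884
  (v16,v20,v21) [+-+] → (-1.89242, 0.470411, 0.224)–(-2.08727, 0, 0.224)  len=0.5092
  (v17,v22,v18) [++-] → (-1.02749, 0.156225, 0.224)–(-0.7723, 0.7723, 0.224)  len=0.6668
  (v18,v22,v23) [-+-] → (-1.02749, 0.156225, 0.224)–(-1.0922, 0, 0.224)  len=0.1691
  (v20,v25,v21) [--+] → (-1.67078, -1.00552, 0.224)–(-2.08727, 0, 0.224)  len=1.0884
  (v21,v25,v26) [+-+] → (-1.67078, -1.00552, 0.224)–(-1.47593, -1.47593, 0.224)  len=0.5092
  (v22,v27,v23) [++-] → (-0.837011, -0.616075, 0.224)–(-1.0922, 0, 0.224)  len=0.6668
  (v23,v27,v28) [-+-] → (-0.837011, -0.616075, 0.224)–(-0.7723, -0.7723, 0.224)  len=0.1691
  (v25,v30,v26) [--+] → (-0.470411, -1.89242, 0.224)–(-1.47593, -1.47593, 0.224)  len=1.0884
  (v26,v30,v31) [+-+] → (-0.470411, -1.89242, 0.224)–(0, -2.08727, 0.224)  len=0.5092
  (v27,v32,v28) [++-] → (-0.156225, -1.02749, 0.224)–(-0.7723, -0.7723, 0.224)  len=0.6668
  (v28,v32,v33) [-+-] → (-0.156225, -1.02749, 0.224)–(0, -1.0922, 0.224)  len=0.1691
  (v30,v35,v31) [--+] → (1.00552, -1.67078, 0.224)–(0, -2.08727, 0.224)  len=1.0884
  (v31,v35,v36) [+-+] → (1.00552, -1.67078, 0.224)–(1.47593, -1.47593, 0.224)  len=0.5092
  (v32,v37,v33) [++-] → (0.616075, -0.837011, 0.224)–(0, -1.0922, 0.224)  len=0.6668
  (v33,v37,v38) [-+-] → (0.616075, -0.837011, 0.224)–(0.7723, -0.7723, 0.224)  len=0.1691
  (v35,v0,v36) [--+] → (1.89242, -0.470411, 0.224)–(1.47593, -1.47593, 0.224)  len=1.0884
  (v36,v0,v1) [+-+] → (1.89242, -0.470411, 0.224)–(2.08727, 0, 0.224)  len=0.5092
  (v37,v2,v38) [++-] → (1.02749, -0.156225, 0.224)–(0.7723, -0.7723, 0.224)  len=0.6668
  (v38,v2,v3) [-+-] → (1.02749, -0.156225, 0.224)–(1.0922, 0, 0.224)  len=0.1691

Chained into 2 loop(s):
  loop 1: 16 segments, perimeter = 12.7802
  loop 2: 16 segments, perimeter = 6.6875
Total perimeter = 19.468

loops=2 perimeter=19.468


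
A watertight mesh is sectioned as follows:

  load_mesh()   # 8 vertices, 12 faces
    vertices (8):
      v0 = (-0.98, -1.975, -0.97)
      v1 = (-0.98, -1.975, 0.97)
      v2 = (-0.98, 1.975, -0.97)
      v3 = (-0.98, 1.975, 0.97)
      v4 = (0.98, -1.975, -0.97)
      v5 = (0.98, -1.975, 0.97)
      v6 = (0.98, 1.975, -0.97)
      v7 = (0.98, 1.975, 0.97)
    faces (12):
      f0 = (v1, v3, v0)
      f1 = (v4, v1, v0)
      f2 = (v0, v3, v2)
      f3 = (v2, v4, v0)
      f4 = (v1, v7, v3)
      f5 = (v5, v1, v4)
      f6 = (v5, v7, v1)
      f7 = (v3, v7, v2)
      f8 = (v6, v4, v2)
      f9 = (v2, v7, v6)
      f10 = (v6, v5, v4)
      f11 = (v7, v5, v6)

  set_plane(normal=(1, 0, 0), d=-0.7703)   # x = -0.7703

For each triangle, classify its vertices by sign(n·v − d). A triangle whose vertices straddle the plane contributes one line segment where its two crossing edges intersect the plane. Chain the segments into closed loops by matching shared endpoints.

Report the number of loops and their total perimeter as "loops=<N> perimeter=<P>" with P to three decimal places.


loops=1 perimeter=11.780

Straddling triangles (8 of 12):
  (v4,v1,v0) [+--] → (-0.7703, -1.975, 0.76244)–(-0.7703, -1.975, -0.97)  len=1.7324
  (v2,v4,v0) [-+-] → (-0.7703, 1.55239, -0.97)–(-0.7703, -1.975, -0.97)  len=3.5274
  (v1,v7,v3) [-+-] → (-0.7703, -1.55239, 0.97)–(-0.7703, 1.975, 0.97)  len=3.5274
  (v5,v1,v4) [+-+] → (-0.7703, -1.975, 0.97)–(-0.7703, -1.975, 0.76244)  len=0.2076
  (v5,v7,v1) [++-] → (-0.7703, -1.55239, 0.97)–(-0.7703, -1.975, 0.97)  len=0.4226
  (v3,v7,v2) [-+-] → (-0.7703, 1.975, 0.97)–(-0.7703, 1.975, -0.76244)  len=1.7324
  (v6,v4,v2) [++-] → (-0.7703, 1.55239, -0.97)–(-0.7703, 1.975, -0.97)  len=0.4226
  (v2,v7,v6) [-++] → (-0.7703, 1.975, -0.76244)–(-0.7703, 1.975, -0.97)  len=0.2076

Chained into 1 loop(s):
  loop 1: 8 segments, perimeter = 11.7800
Total perimeter = 11.780
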